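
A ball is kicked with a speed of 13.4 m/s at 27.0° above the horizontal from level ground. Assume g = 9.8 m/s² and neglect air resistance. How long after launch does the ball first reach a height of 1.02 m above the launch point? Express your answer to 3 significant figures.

0.200 s

v_y0 = 13.4 sin 27.0° = 6.083 m/s.
Set y = v_y0 t − ½ g t² = 1.02: 4.900 t² − 6.083 t + 1.02 = 0.
t = [6.083 ± √(37.00 − 19.99)] / 9.8 = (6.083 ± 4.124) / 9.8, giving t = 0.200 s or t = 1.04 s.
The ball is on the way up at the first time, so t = 0.200 s.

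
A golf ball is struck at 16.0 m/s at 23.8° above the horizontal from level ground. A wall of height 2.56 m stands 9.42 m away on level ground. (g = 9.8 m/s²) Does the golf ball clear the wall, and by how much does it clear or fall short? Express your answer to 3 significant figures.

No — it falls 0.434 m short of clearing the wall.

v_x = 16.0 cos 23.8° = 14.64 m/s; v_y0 = 16.0 sin 23.8° = 6.457 m/s.
Time to reach the wall: t = 9.42 / 14.64 = 0.6434 s.
Height at that point: y = 6.457×0.6434 − 4.900×0.6434² = 2.126 m.
That is 2.56 − 2.126 = 0.434 m below the top of the wall, so the golf ball does not clear it.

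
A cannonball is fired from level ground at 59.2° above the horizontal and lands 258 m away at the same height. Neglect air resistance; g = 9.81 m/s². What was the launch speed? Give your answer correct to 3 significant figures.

On level ground, R = v₀² sin(2θ) / g, so v₀ = √(R g / sin 2θ).
sin(2 × 59.2°) = 0.8796.
v₀ = √(258 × 9.81 / 0.8796) = √2877 = 53.6 m/s.

53.6 m/s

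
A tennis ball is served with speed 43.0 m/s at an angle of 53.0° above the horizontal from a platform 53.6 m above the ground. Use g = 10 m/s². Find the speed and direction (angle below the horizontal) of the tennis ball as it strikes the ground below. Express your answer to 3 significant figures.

v_x = 43.0 cos 53.0° = 25.88 m/s (constant).
|v_y| at impact = √((34.34)² + 2×10×53.6) = 47.45 m/s.
Speed = √(25.88² + 47.45²) = 54.0 m/s; angle = arctan(47.45/25.88) = 61.4° below horizontal.

54.0 m/s at 61.4° below the horizontal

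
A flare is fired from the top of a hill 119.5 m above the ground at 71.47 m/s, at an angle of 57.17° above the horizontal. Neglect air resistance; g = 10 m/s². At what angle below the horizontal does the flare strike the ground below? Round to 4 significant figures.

63.42°

v_x = 71.47 cos 57.17° = 38.747 m/s.
At impact |v_y| = √(v_y0² + 2 g h) = √(60.055² + 2×10×119.5) = 77.438 m/s.
Angle below horizontal = arctan(|v_y| / v_x) = arctan(77.438 / 38.747) = 63.42°.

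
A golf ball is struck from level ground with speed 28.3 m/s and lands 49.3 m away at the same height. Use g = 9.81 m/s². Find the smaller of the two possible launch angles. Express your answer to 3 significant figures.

18.6°

Level-ground range: R = v₀² sin(2θ)/g ⇒ sin 2θ = R g / v₀² = 49.3×9.81/28.3² = 0.6039.
2θ = arcsin(0.6039) = 37.15° or 180° − 37.15° = 142.85°.
So θ = 18.6° or θ = 71.4°.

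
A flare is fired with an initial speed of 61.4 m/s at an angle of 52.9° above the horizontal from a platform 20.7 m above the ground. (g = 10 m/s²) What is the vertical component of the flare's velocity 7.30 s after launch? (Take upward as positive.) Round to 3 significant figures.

Initial vertical component: v_y0 = 61.4 sin 52.9° = 48.97 m/s.
v_y(t) = v_y0 − g t = 48.97 − 10 × 7.30 = -24.0 m/s.

-24.0 m/s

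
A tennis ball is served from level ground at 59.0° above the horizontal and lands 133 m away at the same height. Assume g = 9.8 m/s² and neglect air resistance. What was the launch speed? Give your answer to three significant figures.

On level ground, R = v₀² sin(2θ) / g, so v₀ = √(R g / sin 2θ).
sin(2 × 59.0°) = 0.8829.
v₀ = √(133 × 9.8 / 0.8829) = √1476 = 38.4 m/s.

38.4 m/s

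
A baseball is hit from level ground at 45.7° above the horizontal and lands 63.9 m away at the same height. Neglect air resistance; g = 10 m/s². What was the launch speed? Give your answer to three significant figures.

On level ground, R = v₀² sin(2θ) / g, so v₀ = √(R g / sin 2θ).
sin(2 × 45.7°) = 0.9997.
v₀ = √(63.9 × 10 / 0.9997) = √639.2 = 25.3 m/s.

25.3 m/s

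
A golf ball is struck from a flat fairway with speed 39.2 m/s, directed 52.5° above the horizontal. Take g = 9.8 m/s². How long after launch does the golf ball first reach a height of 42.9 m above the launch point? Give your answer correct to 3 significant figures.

v_y0 = 39.2 sin 52.5° = 31.10 m/s.
Set y = v_y0 t − ½ g t² = 42.9: 4.900 t² − 31.10 t + 42.9 = 0.
t = [31.10 ± √(967.2 − 840.8)] / 9.8 = (31.10 ± 11.24) / 9.8, giving t = 2.03 s or t = 4.32 s.
The golf ball is on the way up at the first time, so t = 2.03 s.

2.03 s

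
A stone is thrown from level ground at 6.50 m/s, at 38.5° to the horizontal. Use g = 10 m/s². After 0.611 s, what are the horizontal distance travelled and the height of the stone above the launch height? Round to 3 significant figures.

x = 3.11 m, y = 0.606 m

v_x = 6.50 cos 38.5° = 5.087 m/s; v_y0 = 6.50 sin 38.5° = 4.046 m/s.
x = v_x t = 5.087 × 0.611 = 3.11 m.
y = v_y0 t − ½ g t² = 4.046×0.611 − 5.000×0.611² = 0.606 m.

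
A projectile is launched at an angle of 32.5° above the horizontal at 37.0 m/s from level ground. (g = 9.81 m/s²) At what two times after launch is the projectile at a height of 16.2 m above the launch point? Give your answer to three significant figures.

1.13 s and 2.92 s

v_y0 = 37.0 sin 32.5° = 19.88 m/s.
Set y = v_y0 t − ½ g t² = 16.2: 4.905 t² − 19.88 t + 16.2 = 0.
t = [19.88 ± √(395.2 − 317.8)] / 9.81 = (19.88 ± 8.798) / 9.81, giving t = 1.13 s or t = 2.92 s.
So the projectile is at 16.2 m at t = 1.13 s (rising) and t = 2.92 s (falling).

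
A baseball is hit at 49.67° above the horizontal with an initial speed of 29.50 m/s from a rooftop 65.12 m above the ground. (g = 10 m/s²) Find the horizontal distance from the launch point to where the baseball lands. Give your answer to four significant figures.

124.1 m

Components: v_x = 29.50 cos 49.67° = 19.092 m/s, v_y = 29.50 sin 49.67° = 22.489 m/s.
Vertical: 0 = 65.12 + 22.489 t − ½(10) t² ⇒ 5.000 t² − 22.489 t − 65.12 = 0.
t = [22.489 + √(505.76 + 1302.4)] / 10.00 = 6.5011 s.
Horizontal: R = v_x · t = 19.092 × 6.5011 = 124.1 m.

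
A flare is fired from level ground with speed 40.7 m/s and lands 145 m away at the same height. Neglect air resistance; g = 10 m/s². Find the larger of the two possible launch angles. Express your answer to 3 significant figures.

Level-ground range: R = v₀² sin(2θ)/g ⇒ sin 2θ = R g / v₀² = 145×10/40.7² = 0.8753.
2θ = arcsin(0.8753) = 61.08° or 180° − 61.08° = 118.92°.
So θ = 30.5° or θ = 59.5°.

59.5°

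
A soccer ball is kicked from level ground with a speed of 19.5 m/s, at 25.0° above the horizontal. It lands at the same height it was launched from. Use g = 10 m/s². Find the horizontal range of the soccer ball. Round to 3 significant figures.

29.1 m

For level ground, R = v₀² sin(2θ) / g.
sin(2 × 25.0°) = sin 50.00° = 0.7660.
R = (19.5)² × 0.7660 / 10 = 29.1 m.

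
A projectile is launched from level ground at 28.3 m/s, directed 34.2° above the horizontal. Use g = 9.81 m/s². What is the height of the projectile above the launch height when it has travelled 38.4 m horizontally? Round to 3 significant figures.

12.9 m

v_x = 28.3 cos 34.2° = 23.41 m/s, v_y0 = 28.3 sin 34.2° = 15.91 m/s.
Time to reach x = 38.4 m: t = x / v_x = 38.4 / 23.41 = 1.640 s.
y = v_y0 t − ½ g t² = 15.91×1.640 − 4.905×1.640² = 12.9 m.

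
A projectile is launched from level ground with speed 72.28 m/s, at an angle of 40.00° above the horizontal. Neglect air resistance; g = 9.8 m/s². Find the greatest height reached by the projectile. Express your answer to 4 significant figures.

Vertical component of launch velocity: v_y = 72.28 sin 40.00° = 46.461 m/s.
At the highest point the vertical velocity is zero, so v_y² = 2 g h_max.
h_max = (46.461)² / (2 × 9.8) = 2158.6 / 19.60 = 110.1 m.

110.1 m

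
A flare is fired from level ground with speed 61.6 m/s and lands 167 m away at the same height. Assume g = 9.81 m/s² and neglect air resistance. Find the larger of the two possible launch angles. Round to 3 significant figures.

Level-ground range: R = v₀² sin(2θ)/g ⇒ sin 2θ = R g / v₀² = 167×9.81/61.6² = 0.4317.
2θ = arcsin(0.4317) = 25.58° or 180° − 25.58° = 154.42°.
So θ = 12.8° or θ = 77.2°.

77.2°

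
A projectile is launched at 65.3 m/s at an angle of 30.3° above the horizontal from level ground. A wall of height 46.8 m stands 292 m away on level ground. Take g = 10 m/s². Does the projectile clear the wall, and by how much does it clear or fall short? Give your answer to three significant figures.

No — it falls 10.3 m short of clearing the wall.

v_x = 65.3 cos 30.3° = 56.38 m/s; v_y0 = 65.3 sin 30.3° = 32.95 m/s.
Time to reach the wall: t = 292 / 56.38 = 5.179 s.
Height at that point: y = 32.95×5.179 − 5.000×5.179² = 36.54 m.
That is 46.8 − 36.54 = 10.3 m below the top of the wall, so the projectile does not clear it.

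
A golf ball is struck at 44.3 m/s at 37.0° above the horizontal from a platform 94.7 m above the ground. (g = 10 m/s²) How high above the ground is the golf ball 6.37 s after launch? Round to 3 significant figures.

v_y0 = 44.3 sin 37.0° = 26.66 m/s.
y(t) = 94.7 + v_y0 t − ½ g t² = 94.7 + 26.66×6.37 − ½×10×6.37² = 61.6 m.

61.6 m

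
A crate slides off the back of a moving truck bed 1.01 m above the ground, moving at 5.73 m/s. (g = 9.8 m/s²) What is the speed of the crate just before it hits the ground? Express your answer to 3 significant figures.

Fall time: t = √(2 × 1.01 / 9.8) = 0.4540 s.
At impact: v_x = 5.73 m/s (unchanged), v_y = g t = 9.8 × 0.4540 = 4.449 m/s.
Speed = √(v_x² + v_y²) = √(32.83 + 19.79) = 7.25 m/s.

7.25 m/s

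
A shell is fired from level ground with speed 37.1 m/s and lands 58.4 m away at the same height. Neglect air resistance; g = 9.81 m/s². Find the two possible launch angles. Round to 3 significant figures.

Level-ground range: R = v₀² sin(2θ)/g ⇒ sin 2θ = R g / v₀² = 58.4×9.81/37.1² = 0.4162.
2θ = arcsin(0.4162) = 24.59° or 180° − 24.59° = 155.41°.
So θ = 12.3° or θ = 77.7°.

12.3° and 77.7°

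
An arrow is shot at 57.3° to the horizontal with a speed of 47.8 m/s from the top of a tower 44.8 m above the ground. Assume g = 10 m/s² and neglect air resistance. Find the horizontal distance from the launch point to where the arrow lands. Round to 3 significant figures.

Components: v_x = 47.8 cos 57.3° = 25.82 m/s, v_y = 47.8 sin 57.3° = 40.22 m/s.
Vertical: 0 = 44.8 + 40.22 t − ½(10) t² ⇒ 5.000 t² − 40.22 t − 44.8 = 0.
t = [40.22 + √(1618 + 896.0)] / 10.00 = 9.036 s.
Horizontal: R = v_x · t = 25.82 × 9.036 = 233 m.

233 m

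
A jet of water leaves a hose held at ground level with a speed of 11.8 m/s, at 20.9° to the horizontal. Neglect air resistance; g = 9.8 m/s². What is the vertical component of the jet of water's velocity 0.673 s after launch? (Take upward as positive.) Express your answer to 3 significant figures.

Initial vertical component: v_y0 = 11.8 sin 20.9° = 4.210 m/s.
v_y(t) = v_y0 − g t = 4.210 − 9.8 × 0.673 = -2.39 m/s.

-2.39 m/s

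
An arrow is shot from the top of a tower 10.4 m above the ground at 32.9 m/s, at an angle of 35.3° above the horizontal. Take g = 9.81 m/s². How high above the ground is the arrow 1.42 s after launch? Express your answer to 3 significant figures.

27.5 m

v_y0 = 32.9 sin 35.3° = 19.01 m/s.
y(t) = 10.4 + v_y0 t − ½ g t² = 10.4 + 19.01×1.42 − ½×9.81×1.42² = 27.5 m.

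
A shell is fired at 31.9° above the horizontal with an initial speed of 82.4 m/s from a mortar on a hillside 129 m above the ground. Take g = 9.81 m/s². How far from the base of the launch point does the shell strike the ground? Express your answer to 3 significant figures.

Components: v_x = 82.4 cos 31.9° = 69.96 m/s, v_y = 82.4 sin 31.9° = 43.54 m/s.
Vertical: 0 = 129 + 43.54 t − ½(9.81) t² ⇒ 4.905 t² − 43.54 t − 129 = 0.
t = [43.54 + √(1896 + 2531)] / 9.810 = 11.22 s.
Horizontal: R = v_x · t = 69.96 × 11.22 = 785 m.

785 m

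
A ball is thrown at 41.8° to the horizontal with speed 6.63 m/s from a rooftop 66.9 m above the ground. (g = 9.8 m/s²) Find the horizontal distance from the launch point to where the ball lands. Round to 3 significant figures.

20.6 m

Components: v_x = 6.63 cos 41.8° = 4.943 m/s, v_y = 6.63 sin 41.8° = 4.419 m/s.
Vertical: 0 = 66.9 + 4.419 t − ½(9.8) t² ⇒ 4.900 t² − 4.419 t − 66.9 = 0.
t = [4.419 + √(19.53 + 1311)] / 9.800 = 4.173 s.
Horizontal: R = v_x · t = 4.943 × 4.173 = 20.6 m.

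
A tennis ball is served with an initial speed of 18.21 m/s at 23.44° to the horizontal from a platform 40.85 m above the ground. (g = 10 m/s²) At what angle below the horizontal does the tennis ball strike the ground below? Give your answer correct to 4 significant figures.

v_x = 18.21 cos 23.44° = 16.707 m/s.
At impact |v_y| = √(v_y0² + 2 g h) = √(7.2437² + 2×10×40.85) = 29.487 m/s.
Angle below horizontal = arctan(|v_y| / v_x) = arctan(29.487 / 16.707) = 60.46°.

60.46°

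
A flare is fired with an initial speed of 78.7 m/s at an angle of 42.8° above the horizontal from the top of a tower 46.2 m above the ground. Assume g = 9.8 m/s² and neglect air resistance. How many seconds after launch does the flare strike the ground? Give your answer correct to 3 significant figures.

Vertical component: v_y = 78.7 sin 42.8° = 53.47 m/s.
Taking up as positive with launch at y = 46.2 m, landing at y = 0: 0 = 46.2 + 53.47 t − ½(9.8) t².
Solving 4.900 t² − 53.47 t − 46.2 = 0 gives t = [53.47 + √(53.47² + 4·4.900·46.2)] / 9.800 = 11.7 s.

11.7 s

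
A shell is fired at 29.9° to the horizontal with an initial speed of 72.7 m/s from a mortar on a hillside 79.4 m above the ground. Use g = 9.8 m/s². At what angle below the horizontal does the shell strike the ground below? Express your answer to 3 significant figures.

v_x = 72.7 cos 29.9° = 63.02 m/s.
At impact |v_y| = √(v_y0² + 2 g h) = √(36.24² + 2×9.8×79.4) = 53.57 m/s.
Angle below horizontal = arctan(|v_y| / v_x) = arctan(53.57 / 63.02) = 40.4°.

40.4°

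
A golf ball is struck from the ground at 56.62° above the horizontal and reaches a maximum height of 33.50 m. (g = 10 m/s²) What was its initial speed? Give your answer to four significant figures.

31.00 m/s

At maximum height v_y = 0, so (v₀ sin θ)² = 2 g H.
v₀ sin 56.62° = √(2 × 10 × 33.50) = 25.884 m/s.
v₀ = 25.884 / sin 56.62° = 25.884 / 0.8350 = 31.00 m/s.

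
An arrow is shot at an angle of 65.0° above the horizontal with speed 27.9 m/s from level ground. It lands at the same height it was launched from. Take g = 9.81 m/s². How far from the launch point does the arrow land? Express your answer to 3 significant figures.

For level ground, R = v₀² sin(2θ) / g.
sin(2 × 65.0°) = sin 130.0° = 0.7660.
R = (27.9)² × 0.7660 / 9.81 = 60.8 m.

60.8 m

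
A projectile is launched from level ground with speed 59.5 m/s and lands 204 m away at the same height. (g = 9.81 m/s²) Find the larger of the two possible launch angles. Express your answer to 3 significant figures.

72.8°

Level-ground range: R = v₀² sin(2θ)/g ⇒ sin 2θ = R g / v₀² = 204×9.81/59.5² = 0.5653.
2θ = arcsin(0.5653) = 34.42° or 180° − 34.42° = 145.58°.
So θ = 17.2° or θ = 72.8°.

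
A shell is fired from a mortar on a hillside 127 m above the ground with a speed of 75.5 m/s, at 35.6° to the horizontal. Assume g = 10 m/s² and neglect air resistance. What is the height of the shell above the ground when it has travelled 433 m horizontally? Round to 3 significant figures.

v_x = 75.5 cos 35.6° = 61.39 m/s, v_y0 = 75.5 sin 35.6° = 43.95 m/s.
Time to reach x = 433 m: t = x / v_x = 433 / 61.39 = 7.053 s.
y = 127 + v_y0 t − ½ g t² = 127 + 43.95×7.053 − 5.000×7.053² = 188 m.

188 m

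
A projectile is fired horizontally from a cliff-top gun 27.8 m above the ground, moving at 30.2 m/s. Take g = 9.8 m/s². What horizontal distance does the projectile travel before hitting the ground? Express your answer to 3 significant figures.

Initial vertical velocity is zero, so the fall time comes from h = ½ g t²: t = √(2 × 27.8 / 9.8) = 2.382 s.
Horizontal motion is uniform at 30.2 m/s, so x = 30.2 × 2.382 = 71.9 m.

71.9 m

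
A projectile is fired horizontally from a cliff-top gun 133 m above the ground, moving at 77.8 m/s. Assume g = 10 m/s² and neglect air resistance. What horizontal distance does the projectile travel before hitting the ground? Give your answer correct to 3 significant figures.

Initial vertical velocity is zero, so the fall time comes from h = ½ g t²: t = √(2 × 133 / 10) = 5.158 s.
Horizontal motion is uniform at 77.8 m/s, so x = 77.8 × 5.158 = 401 m.

401 m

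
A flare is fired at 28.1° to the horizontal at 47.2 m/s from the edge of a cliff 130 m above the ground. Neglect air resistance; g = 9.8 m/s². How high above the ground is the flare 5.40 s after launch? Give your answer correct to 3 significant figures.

107 m

v_y0 = 47.2 sin 28.1° = 22.23 m/s.
y(t) = 130 + v_y0 t − ½ g t² = 130 + 22.23×5.40 − ½×9.8×5.40² = 107 m.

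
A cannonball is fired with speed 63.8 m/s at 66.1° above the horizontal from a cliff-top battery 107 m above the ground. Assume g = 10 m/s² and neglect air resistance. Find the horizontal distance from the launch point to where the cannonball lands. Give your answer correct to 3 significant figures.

343 m

Components: v_x = 63.8 cos 66.1° = 25.85 m/s, v_y = 63.8 sin 66.1° = 58.33 m/s.
Vertical: 0 = 107 + 58.33 t − ½(10) t² ⇒ 5.000 t² − 58.33 t − 107 = 0.
t = [58.33 + √(3402 + 2140)] / 10.00 = 13.28 s.
Horizontal: R = v_x · t = 25.85 × 13.28 = 343 m.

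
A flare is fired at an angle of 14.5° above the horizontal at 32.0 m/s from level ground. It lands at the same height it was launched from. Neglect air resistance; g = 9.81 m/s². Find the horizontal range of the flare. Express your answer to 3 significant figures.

50.6 m

Components: v_x = 32.0 cos 14.5° = 30.98 m/s, v_y = 32.0 sin 14.5° = 8.012 m/s.
Time of flight (same landing height): t = 2 v_y / g = 2 × 8.012 / 9.81 = 1.633 s.
Range: R = v_x · t = 30.98 × 1.633 = 50.6 m.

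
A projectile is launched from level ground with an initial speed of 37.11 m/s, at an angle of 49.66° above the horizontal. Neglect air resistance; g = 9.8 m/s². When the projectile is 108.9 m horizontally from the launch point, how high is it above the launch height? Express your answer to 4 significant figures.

v_x = 37.11 cos 49.66° = 24.022 m/s, v_y0 = 37.11 sin 49.66° = 28.286 m/s.
Time to reach x = 108.9 m: t = x / v_x = 108.9 / 24.022 = 4.5333 s.
y = v_y0 t − ½ g t² = 28.286×4.5333 − 4.900×4.5333² = 27.53 m.

27.53 m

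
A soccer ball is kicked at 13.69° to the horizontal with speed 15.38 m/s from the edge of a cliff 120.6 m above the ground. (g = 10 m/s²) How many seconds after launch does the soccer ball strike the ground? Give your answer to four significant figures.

5.289 s

Vertical component: v_y = 15.38 sin 13.69° = 3.6400 m/s.
Taking up as positive with launch at y = 120.6 m, landing at y = 0: 0 = 120.6 + 3.6400 t − ½(10) t².
Solving 5.000 t² − 3.6400 t − 120.6 = 0 gives t = [3.6400 + √(3.6400² + 4·5.000·120.6)] / 10.00 = 5.289 s.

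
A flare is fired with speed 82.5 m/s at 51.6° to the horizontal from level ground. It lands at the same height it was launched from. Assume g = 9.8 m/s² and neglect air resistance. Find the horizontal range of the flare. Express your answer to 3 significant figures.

676 m

Components: v_x = 82.5 cos 51.6° = 51.24 m/s, v_y = 82.5 sin 51.6° = 64.65 m/s.
Time of flight (same landing height): t = 2 v_y / g = 2 × 64.65 / 9.8 = 13.19 s.
Range: R = v_x · t = 51.24 × 13.19 = 676 m.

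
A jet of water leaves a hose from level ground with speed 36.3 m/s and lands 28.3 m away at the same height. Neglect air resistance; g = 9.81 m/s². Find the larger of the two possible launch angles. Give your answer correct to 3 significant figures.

Level-ground range: R = v₀² sin(2θ)/g ⇒ sin 2θ = R g / v₀² = 28.3×9.81/36.3² = 0.2107.
2θ = arcsin(0.2107) = 12.16° or 180° − 12.16° = 167.84°.
So θ = 6.08° or θ = 83.9°.

83.9°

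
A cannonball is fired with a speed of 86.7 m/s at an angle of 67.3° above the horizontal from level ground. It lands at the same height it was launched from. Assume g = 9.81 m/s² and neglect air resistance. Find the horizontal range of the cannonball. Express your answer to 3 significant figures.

For level ground, R = v₀² sin(2θ) / g.
sin(2 × 67.3°) = sin 134.6° = 0.7120.
R = (86.7)² × 0.7120 / 9.81 = 546 m.

546 m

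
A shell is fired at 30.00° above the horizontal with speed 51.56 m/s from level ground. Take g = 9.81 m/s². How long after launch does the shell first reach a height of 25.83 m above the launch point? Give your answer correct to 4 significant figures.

1.347 s

v_y0 = 51.56 sin 30.00° = 25.780 m/s.
Set y = v_y0 t − ½ g t² = 25.83: 4.905 t² − 25.780 t + 25.83 = 0.
t = [25.780 ± √(664.61 − 506.78)] / 9.81 = (25.780 ± 12.563) / 9.81, giving t = 1.347 s or t = 3.909 s.
The shell is on the way up at the first time, so t = 1.347 s.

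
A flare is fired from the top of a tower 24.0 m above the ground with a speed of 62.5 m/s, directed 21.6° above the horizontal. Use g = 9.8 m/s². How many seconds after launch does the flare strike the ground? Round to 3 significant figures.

5.57 s

Vertical component: v_y = 62.5 sin 21.6° = 23.01 m/s.
Taking up as positive with launch at y = 24.0 m, landing at y = 0: 0 = 24.0 + 23.01 t − ½(9.8) t².
Solving 4.900 t² − 23.01 t − 24.0 = 0 gives t = [23.01 + √(23.01² + 4·4.900·24.0)] / 9.800 = 5.57 s.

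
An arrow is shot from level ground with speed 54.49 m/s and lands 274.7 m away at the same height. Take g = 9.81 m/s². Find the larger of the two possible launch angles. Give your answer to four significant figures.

57.41°

Level-ground range: R = v₀² sin(2θ)/g ⇒ sin 2θ = R g / v₀² = 274.7×9.81/54.49² = 0.9076.
2θ = arcsin(0.9076) = 65.176° or 180° − 65.176° = 114.824°.
So θ = 32.59° or θ = 57.41°.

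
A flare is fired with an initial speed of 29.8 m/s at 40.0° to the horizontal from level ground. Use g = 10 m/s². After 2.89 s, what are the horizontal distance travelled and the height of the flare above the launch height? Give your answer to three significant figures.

x = 66.0 m, y = 13.6 m

v_x = 29.8 cos 40.0° = 22.83 m/s; v_y0 = 29.8 sin 40.0° = 19.16 m/s.
x = v_x t = 22.83 × 2.89 = 66.0 m.
y = v_y0 t − ½ g t² = 19.16×2.89 − 5.000×2.89² = 13.6 m.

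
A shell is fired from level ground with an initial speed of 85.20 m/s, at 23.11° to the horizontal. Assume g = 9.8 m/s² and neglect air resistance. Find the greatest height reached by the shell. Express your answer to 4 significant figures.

Vertical component of launch velocity: v_y = 85.20 sin 23.11° = 33.441 m/s.
At the highest point the vertical velocity is zero, so v_y² = 2 g h_max.
h_max = (33.441)² / (2 × 9.8) = 1118.3 / 19.60 = 57.06 m.

57.06 m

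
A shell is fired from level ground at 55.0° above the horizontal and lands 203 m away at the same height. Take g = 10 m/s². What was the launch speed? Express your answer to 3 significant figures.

On level ground, R = v₀² sin(2θ) / g, so v₀ = √(R g / sin 2θ).
sin(2 × 55.0°) = 0.9397.
v₀ = √(203 × 10 / 0.9397) = √2160 = 46.5 m/s.

46.5 m/s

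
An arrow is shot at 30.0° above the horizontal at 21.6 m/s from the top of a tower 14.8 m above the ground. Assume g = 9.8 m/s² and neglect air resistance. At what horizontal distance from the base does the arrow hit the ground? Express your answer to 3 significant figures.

Components: v_x = 21.6 cos 30.0° = 18.71 m/s, v_y = 21.6 sin 30.0° = 10.80 m/s.
Vertical: 0 = 14.8 + 10.80 t − ½(9.8) t² ⇒ 4.900 t² − 10.80 t − 14.8 = 0.
t = [10.80 + √(116.6 + 290.1)] / 9.800 = 3.160 s.
Horizontal: R = v_x · t = 18.71 × 3.160 = 59.1 m.

59.1 m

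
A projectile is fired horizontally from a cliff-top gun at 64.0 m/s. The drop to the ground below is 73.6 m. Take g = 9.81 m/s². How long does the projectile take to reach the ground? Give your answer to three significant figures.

The horizontal speed doesn't affect the fall. With v_y0 = 0, h = ½ g t².
t = √(2 × 73.6 / 9.81) = √15.01 = 3.87 s.

3.87 s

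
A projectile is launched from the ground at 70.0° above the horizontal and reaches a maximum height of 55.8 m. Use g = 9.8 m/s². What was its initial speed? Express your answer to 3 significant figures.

At maximum height v_y = 0, so (v₀ sin θ)² = 2 g H.
v₀ sin 70.0° = √(2 × 9.8 × 55.8) = 33.07 m/s.
v₀ = 33.07 / sin 70.0° = 33.07 / 0.9397 = 35.2 m/s.

35.2 m/s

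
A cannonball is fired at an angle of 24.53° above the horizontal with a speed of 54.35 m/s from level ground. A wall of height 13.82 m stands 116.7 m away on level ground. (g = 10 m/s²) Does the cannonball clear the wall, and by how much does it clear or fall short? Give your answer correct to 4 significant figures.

v_x = 54.35 cos 24.53° = 49.445 m/s; v_y0 = 54.35 sin 24.53° = 22.564 m/s.
Time to reach the wall: t = 116.7 / 49.445 = 2.3602 s.
Height at that point: y = 22.564×2.3602 − 5.000×2.3602² = 25.403 m.
That is 25.403 − 13.82 = 11.58 m above the top of the wall, so the cannonball clears it.

Yes — it clears the wall by 11.58 m.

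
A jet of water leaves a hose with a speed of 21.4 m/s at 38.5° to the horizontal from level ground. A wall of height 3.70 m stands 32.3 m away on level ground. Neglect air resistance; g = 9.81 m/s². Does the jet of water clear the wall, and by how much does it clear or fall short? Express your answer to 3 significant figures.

v_x = 21.4 cos 38.5° = 16.75 m/s; v_y0 = 21.4 sin 38.5° = 13.32 m/s.
Time to reach the wall: t = 32.3 / 16.75 = 1.928 s.
Height at that point: y = 13.32×1.928 − 4.905×1.928² = 7.448 m.
That is 7.448 − 3.70 = 3.75 m above the top of the wall, so the jet of water clears it.

Yes — it clears the wall by 3.75 m.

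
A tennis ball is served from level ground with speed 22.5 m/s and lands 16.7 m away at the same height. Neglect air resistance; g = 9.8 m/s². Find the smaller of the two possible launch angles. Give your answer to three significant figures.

9.43°

Level-ground range: R = v₀² sin(2θ)/g ⇒ sin 2θ = R g / v₀² = 16.7×9.8/22.5² = 0.3233.
2θ = arcsin(0.3233) = 18.86° or 180° − 18.86° = 161.14°.
So θ = 9.43° or θ = 80.6°.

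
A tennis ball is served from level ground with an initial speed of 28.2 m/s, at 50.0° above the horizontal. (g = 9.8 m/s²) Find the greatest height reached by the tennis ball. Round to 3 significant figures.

Vertical component of launch velocity: v_y = 28.2 sin 50.0° = 21.60 m/s.
At the highest point the vertical velocity is zero, so v_y² = 2 g h_max.
h_max = (21.60)² / (2 × 9.8) = 466.6 / 19.60 = 23.8 m.

23.8 m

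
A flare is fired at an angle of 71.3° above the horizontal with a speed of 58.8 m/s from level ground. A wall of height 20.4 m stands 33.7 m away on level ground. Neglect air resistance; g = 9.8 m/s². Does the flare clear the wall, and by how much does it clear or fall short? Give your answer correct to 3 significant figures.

Yes — it clears the wall by 63.5 m.

v_x = 58.8 cos 71.3° = 18.85 m/s; v_y0 = 58.8 sin 71.3° = 55.70 m/s.
Time to reach the wall: t = 33.7 / 18.85 = 1.788 s.
Height at that point: y = 55.70×1.788 − 4.900×1.788² = 83.93 m.
That is 83.93 − 20.4 = 63.5 m above the top of the wall, so the flare clears it.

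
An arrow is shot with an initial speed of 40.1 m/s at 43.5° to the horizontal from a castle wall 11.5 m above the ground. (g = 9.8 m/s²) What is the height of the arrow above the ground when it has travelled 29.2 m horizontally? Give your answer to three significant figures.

v_x = 40.1 cos 43.5° = 29.09 m/s, v_y0 = 40.1 sin 43.5° = 27.60 m/s.
Time to reach x = 29.2 m: t = x / v_x = 29.2 / 29.09 = 1.004 s.
y = 11.5 + v_y0 t − ½ g t² = 11.5 + 27.60×1.004 − 4.900×1.004² = 34.3 m.

34.3 m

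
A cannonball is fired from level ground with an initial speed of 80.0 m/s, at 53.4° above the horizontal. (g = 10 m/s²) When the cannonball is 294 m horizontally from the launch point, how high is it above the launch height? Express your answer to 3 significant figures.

206 m

v_x = 80.0 cos 53.4° = 47.70 m/s, v_y0 = 80.0 sin 53.4° = 64.23 m/s.
Time to reach x = 294 m: t = x / v_x = 294 / 47.70 = 6.164 s.
y = v_y0 t − ½ g t² = 64.23×6.164 − 5.000×6.164² = 206 m.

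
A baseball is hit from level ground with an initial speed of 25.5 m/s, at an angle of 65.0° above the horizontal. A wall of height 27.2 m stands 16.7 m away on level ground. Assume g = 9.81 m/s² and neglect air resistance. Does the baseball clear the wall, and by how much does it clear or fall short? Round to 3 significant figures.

v_x = 25.5 cos 65.0° = 10.78 m/s; v_y0 = 25.5 sin 65.0° = 23.11 m/s.
Time to reach the wall: t = 16.7 / 10.78 = 1.549 s.
Height at that point: y = 23.11×1.549 − 4.905×1.549² = 24.03 m.
That is 27.2 − 24.03 = 3.17 m below the top of the wall, so the baseball does not clear it.

No — it falls 3.17 m short of clearing the wall.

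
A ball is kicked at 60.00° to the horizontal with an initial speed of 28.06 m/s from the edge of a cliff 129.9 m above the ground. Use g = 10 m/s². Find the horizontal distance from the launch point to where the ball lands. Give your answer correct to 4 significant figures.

Components: v_x = 28.06 cos 60.00° = 14.030 m/s, v_y = 28.06 sin 60.00° = 24.301 m/s.
Vertical: 0 = 129.9 + 24.301 t − ½(10) t² ⇒ 5.000 t² − 24.301 t − 129.9 = 0.
t = [24.301 + √(590.54 + 2598.0)] / 10.00 = 8.0768 s.
Horizontal: R = v_x · t = 14.030 × 8.0768 = 113.3 m.

113.3 m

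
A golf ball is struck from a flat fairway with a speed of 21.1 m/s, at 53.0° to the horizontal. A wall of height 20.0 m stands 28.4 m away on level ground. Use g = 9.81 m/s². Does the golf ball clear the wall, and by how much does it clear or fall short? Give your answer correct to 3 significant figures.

v_x = 21.1 cos 53.0° = 12.70 m/s; v_y0 = 21.1 sin 53.0° = 16.85 m/s.
Time to reach the wall: t = 28.4 / 12.70 = 2.236 s.
Height at that point: y = 16.85×2.236 − 4.905×2.236² = 13.15 m.
That is 20.0 − 13.15 = 6.85 m below the top of the wall, so the golf ball does not clear it.

No — it falls 6.85 m short of clearing the wall.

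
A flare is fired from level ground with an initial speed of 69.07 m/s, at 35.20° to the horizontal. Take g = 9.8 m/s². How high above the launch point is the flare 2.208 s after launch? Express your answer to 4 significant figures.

v_y0 = 69.07 sin 35.20° = 39.814 m/s.
y(t) = v_y0 t − ½ g t² = 39.814×2.208 − 4.900×2.208² = 64.02 m.

64.02 m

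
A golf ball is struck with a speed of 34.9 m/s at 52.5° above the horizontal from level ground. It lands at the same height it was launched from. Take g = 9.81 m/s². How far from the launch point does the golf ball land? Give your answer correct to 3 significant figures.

For level ground, R = v₀² sin(2θ) / g.
sin(2 × 52.5°) = sin 105.0° = 0.9659.
R = (34.9)² × 0.9659 / 9.81 = 120 m.

120 m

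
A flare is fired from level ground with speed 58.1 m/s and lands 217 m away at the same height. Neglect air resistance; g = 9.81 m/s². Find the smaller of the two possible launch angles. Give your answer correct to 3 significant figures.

Level-ground range: R = v₀² sin(2θ)/g ⇒ sin 2θ = R g / v₀² = 217×9.81/58.1² = 0.6306.
2θ = arcsin(0.6306) = 39.09° or 180° − 39.09° = 140.91°.
So θ = 19.5° or θ = 70.5°.

19.5°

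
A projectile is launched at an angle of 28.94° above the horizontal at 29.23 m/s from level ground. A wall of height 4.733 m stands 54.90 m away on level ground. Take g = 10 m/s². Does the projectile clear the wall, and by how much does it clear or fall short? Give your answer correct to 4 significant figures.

v_x = 29.23 cos 28.94° = 25.580 m/s; v_y0 = 29.23 sin 28.94° = 14.144 m/s.
Time to reach the wall: t = 54.90 / 25.580 = 2.1462 s.
Height at that point: y = 14.144×2.1462 − 5.000×2.1462² = 7.3250 m.
That is 7.3250 − 4.733 = 2.592 m above the top of the wall, so the projectile clears it.

Yes — it clears the wall by 2.592 m.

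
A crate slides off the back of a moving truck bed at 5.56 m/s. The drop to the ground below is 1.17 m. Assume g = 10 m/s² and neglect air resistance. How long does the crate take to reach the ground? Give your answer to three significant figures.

The horizontal speed doesn't affect the fall. With v_y0 = 0, h = ½ g t².
t = √(2 × 1.17 / 10) = √0.2340 = 0.484 s.

0.484 s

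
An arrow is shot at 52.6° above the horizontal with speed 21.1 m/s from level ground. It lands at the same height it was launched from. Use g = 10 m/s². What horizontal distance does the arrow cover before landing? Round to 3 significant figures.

For level ground, R = v₀² sin(2θ) / g.
sin(2 × 52.6°) = sin 105.2° = 0.9650.
R = (21.1)² × 0.9650 / 10 = 43.0 m.

43.0 m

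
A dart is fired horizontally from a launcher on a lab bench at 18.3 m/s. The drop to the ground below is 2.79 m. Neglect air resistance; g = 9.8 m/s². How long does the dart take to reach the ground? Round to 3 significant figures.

The horizontal speed doesn't affect the fall. With v_y0 = 0, h = ½ g t².
t = √(2 × 2.79 / 9.8) = √0.5694 = 0.755 s.

0.755 s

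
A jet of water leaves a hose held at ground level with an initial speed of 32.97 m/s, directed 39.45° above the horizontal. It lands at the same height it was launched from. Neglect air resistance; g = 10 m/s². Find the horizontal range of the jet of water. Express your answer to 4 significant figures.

For level ground, R = v₀² sin(2θ) / g.
sin(2 × 39.45°) = sin 78.900° = 0.9813.
R = (32.97)² × 0.9813 / 10 = 106.7 m.

106.7 m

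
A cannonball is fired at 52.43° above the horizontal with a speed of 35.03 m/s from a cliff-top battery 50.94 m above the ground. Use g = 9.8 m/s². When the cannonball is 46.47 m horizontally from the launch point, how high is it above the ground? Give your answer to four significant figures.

88.15 m

v_x = 35.03 cos 52.43° = 21.359 m/s, v_y0 = 35.03 sin 52.43° = 27.765 m/s.
Time to reach x = 46.47 m: t = x / v_x = 46.47 / 21.359 = 2.1757 s.
y = 50.94 + v_y0 t − ½ g t² = 50.94 + 27.765×2.1757 − 4.900×2.1757² = 88.15 m.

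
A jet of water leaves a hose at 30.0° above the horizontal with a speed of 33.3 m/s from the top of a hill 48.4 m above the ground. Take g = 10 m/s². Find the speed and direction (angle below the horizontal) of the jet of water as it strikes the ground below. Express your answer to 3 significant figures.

45.6 m/s at 50.7° below the horizontal

v_x = 33.3 cos 30.0° = 28.84 m/s (constant).
|v_y| at impact = √((16.65)² + 2×10×48.4) = 35.29 m/s.
Speed = √(28.84² + 35.29²) = 45.6 m/s; angle = arctan(35.29/28.84) = 50.7° below horizontal.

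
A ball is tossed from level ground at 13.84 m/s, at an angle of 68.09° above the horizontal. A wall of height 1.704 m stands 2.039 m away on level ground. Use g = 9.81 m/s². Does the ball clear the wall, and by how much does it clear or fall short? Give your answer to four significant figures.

v_x = 13.84 cos 68.09° = 5.1644 m/s; v_y0 = 13.84 sin 68.09° = 12.840 m/s.
Time to reach the wall: t = 2.039 / 5.1644 = 0.39482 s.
Height at that point: y = 12.840×0.39482 − 4.905×0.39482² = 4.3049 m.
That is 4.3049 − 1.704 = 2.601 m above the top of the wall, so the ball clears it.

Yes — it clears the wall by 2.601 m.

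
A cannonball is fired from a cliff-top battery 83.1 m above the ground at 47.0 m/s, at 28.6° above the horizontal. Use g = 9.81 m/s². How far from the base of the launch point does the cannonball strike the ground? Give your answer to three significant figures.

Components: v_x = 47.0 cos 28.6° = 41.27 m/s, v_y = 47.0 sin 28.6° = 22.50 m/s.
Vertical: 0 = 83.1 + 22.50 t − ½(9.81) t² ⇒ 4.905 t² − 22.50 t − 83.1 = 0.
t = [22.50 + √(506.2 + 1630)] / 9.810 = 7.005 s.
Horizontal: R = v_x · t = 41.27 × 7.005 = 289 m.

289 m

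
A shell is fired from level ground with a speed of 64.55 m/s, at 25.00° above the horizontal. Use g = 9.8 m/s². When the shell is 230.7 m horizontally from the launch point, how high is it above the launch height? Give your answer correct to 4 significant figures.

v_x = 64.55 cos 25.00° = 58.502 m/s, v_y0 = 64.55 sin 25.00° = 27.280 m/s.
Time to reach x = 230.7 m: t = x / v_x = 230.7 / 58.502 = 3.9435 s.
y = v_y0 t − ½ g t² = 27.280×3.9435 − 4.900×3.9435² = 31.38 m.

31.38 m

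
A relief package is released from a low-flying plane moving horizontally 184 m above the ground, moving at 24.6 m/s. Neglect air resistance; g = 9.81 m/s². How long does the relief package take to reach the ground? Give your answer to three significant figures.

The horizontal speed doesn't affect the fall. With v_y0 = 0, h = ½ g t².
t = √(2 × 184 / 9.81) = √37.51 = 6.12 s.

6.12 s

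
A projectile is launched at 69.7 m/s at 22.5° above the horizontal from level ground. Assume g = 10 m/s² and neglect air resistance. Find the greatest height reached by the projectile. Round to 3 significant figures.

35.6 m

Vertical component of launch velocity: v_y = 69.7 sin 22.5° = 26.67 m/s.
At the highest point the vertical velocity is zero, so v_y² = 2 g h_max.
h_max = (26.67)² / (2 × 10) = 711.3 / 20.00 = 35.6 m.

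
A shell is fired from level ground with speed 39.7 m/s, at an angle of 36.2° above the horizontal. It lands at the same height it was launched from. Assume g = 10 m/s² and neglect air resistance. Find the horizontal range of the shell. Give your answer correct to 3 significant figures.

150 m

For level ground, R = v₀² sin(2θ) / g.
sin(2 × 36.2°) = sin 72.40° = 0.9532.
R = (39.7)² × 0.9532 / 10 = 150 m.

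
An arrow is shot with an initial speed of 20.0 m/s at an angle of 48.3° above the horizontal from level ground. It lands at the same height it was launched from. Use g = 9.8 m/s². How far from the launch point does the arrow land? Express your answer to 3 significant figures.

Components: v_x = 20.0 cos 48.3° = 13.30 m/s, v_y = 20.0 sin 48.3° = 14.93 m/s.
Time of flight (same landing height): t = 2 v_y / g = 2 × 14.93 / 9.8 = 3.047 s.
Range: R = v_x · t = 13.30 × 3.047 = 40.5 m.

40.5 m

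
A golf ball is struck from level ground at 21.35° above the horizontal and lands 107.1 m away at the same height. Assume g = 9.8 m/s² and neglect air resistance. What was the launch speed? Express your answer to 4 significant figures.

On level ground, R = v₀² sin(2θ) / g, so v₀ = √(R g / sin 2θ).
sin(2 × 21.35°) = 0.6782.
v₀ = √(107.1 × 9.8 / 0.6782) = √1547.6 = 39.34 m/s.

39.34 m/s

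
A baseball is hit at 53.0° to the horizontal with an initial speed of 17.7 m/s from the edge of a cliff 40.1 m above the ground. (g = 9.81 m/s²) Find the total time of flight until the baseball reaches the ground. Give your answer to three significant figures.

4.64 s

Vertical component: v_y = 17.7 sin 53.0° = 14.14 m/s.
Taking up as positive with launch at y = 40.1 m, landing at y = 0: 0 = 40.1 + 14.14 t − ½(9.81) t².
Solving 4.905 t² − 14.14 t − 40.1 = 0 gives t = [14.14 + √(14.14² + 4·4.905·40.1)] / 9.810 = 4.64 s.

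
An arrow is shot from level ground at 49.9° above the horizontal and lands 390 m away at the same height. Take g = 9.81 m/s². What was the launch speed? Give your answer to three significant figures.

On level ground, R = v₀² sin(2θ) / g, so v₀ = √(R g / sin 2θ).
sin(2 × 49.9°) = 0.9854.
v₀ = √(390 × 9.81 / 0.9854) = √3883 = 62.3 m/s.

62.3 m/s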